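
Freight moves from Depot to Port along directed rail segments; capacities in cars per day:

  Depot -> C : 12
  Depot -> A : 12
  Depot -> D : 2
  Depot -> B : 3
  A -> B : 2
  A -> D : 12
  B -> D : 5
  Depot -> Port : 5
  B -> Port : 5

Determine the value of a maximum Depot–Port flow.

10

Augment Depot→Port: bottleneck 5, flow now 5.
Augment Depot→B→Port: bottleneck 3, flow now 8.
Augment Depot→A→B→Port: bottleneck 2, flow now 10.
No augmenting path remains; maximum flow = 10.
In the residual graph, reachable from Depot: {Depot, A, C, D}.
Min-cut edges: Depot→B (3), Depot→Port (5), A→B (2); capacity 3 + 5 + 2 = 10.
This cut is saturated, so no flow can exceed 10.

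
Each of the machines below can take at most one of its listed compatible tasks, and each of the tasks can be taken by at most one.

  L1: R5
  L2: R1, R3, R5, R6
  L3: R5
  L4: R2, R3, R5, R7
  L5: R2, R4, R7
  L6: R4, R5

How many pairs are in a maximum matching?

5

Unit-capacity flow: source→left, listed edges, right→sink; max matching = max flow.
Augmenting path L1→R5 (+1); matched 1.
Augmenting path L2→R1 (+1); matched 2.
Augmenting path L4→R2 (+1); matched 3.
Augmenting path L5→R4 (+1); matched 4.
Augmenting path L6→R4→L5→R7 (+1); matched 5.
No augmenting path remains; maximum matching = 5.
König certificate: {L2, L4, L5, L6, R5} is a vertex cover of size 5 (every listed pair touches it), so no matching can be larger.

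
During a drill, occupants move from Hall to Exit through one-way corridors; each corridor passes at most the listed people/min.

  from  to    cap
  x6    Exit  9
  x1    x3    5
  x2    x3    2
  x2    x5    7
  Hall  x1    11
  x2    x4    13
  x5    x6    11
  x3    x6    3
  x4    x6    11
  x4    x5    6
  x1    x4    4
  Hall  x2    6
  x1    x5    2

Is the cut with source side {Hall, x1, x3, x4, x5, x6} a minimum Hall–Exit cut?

No — its capacity is 15, but the minimum cut has capacity 9.

Given cut capacity: 6 + 9 = 15.
Augment Hall→x1→x3→x6→Exit: bottleneck 3, flow now 3.
Augment Hall→x1→x4→x6→Exit: bottleneck 4, flow now 7.
Augment Hall→x1→x5→x6→Exit: bottleneck 2, flow now 9.
No augmenting path remains; maximum flow = 9.
In the residual graph, reachable from Hall: {Hall, x1, x2, x3, x4, x5, x6}.
Min-cut edges: x6→Exit (9); capacity 9 = 9.
Cut capacity 15 exceeds the max flow 9, so it is not minimum.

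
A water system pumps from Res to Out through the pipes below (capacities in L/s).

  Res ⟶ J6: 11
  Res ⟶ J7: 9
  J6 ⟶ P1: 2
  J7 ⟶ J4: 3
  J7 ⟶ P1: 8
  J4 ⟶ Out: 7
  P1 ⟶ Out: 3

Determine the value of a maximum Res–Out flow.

6

Augment Res→J6→P1→Out: bottleneck 2, flow now 2.
Augment Res→J7→J4→Out: bottleneck 3, flow now 5.
Augment Res→J7→P1→Out: bottleneck 1, flow now 6.
No augmenting path remains; maximum flow = 6.
In the residual graph, reachable from Res: {Res, J6, J7, P1}.
Min-cut edges: J7→J4 (3), P1→Out (3); capacity 3 + 3 = 6.
This cut is saturated, so no flow can exceed 6.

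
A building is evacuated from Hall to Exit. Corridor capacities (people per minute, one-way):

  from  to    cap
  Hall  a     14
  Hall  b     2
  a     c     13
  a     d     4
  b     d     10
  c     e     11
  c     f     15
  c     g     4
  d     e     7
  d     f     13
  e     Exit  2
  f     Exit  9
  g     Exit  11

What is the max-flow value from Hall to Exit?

Augment Hall→a→c→e→Exit: bottleneck 2, flow now 2.
Augment Hall→a→c→f→Exit: bottleneck 9, flow now 11.
Augment Hall→a→c→g→Exit: bottleneck 2, flow now 13.
Augment Hall→a→d→e→c→g→Exit: bottleneck 1, flow now 14. (uses reverse residual edge)
Augment Hall→b→d→e→c→g→Exit: bottleneck 1, flow now 15. (uses reverse residual edge)
No augmenting path remains; maximum flow = 15.
In the residual graph, reachable from Hall: {Hall, a, b, c, d, e, f}.
Min-cut edges: c→g (4), e→Exit (2), f→Exit (9); capacity 4 + 2 + 9 = 15.
This cut is saturated, so no flow can exceed 15.

15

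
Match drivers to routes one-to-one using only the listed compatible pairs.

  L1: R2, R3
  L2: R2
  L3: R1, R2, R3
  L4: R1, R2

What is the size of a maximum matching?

Unit-capacity flow: source→left, listed edges, right→sink; max matching = max flow.
Augmenting path L1→R2 (+1); matched 1.
Augmenting path L3→R1 (+1); matched 2.
Augmenting path L2→R2→L1→R3 (+1); matched 3.
No augmenting path remains; maximum matching = 3.
König certificate: {R1, R2, R3} is a vertex cover of size 3 (every listed pair touches it), so no matching can be larger.

3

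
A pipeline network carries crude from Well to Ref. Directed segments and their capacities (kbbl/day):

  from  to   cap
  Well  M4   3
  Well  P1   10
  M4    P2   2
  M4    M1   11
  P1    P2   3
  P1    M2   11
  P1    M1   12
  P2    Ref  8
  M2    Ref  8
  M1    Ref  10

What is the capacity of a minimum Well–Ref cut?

Augment Well→M4→P2→Ref: bottleneck 2, flow now 2.
Augment Well→M4→M1→Ref: bottleneck 1, flow now 3.
Augment Well→P1→P2→Ref: bottleneck 3, flow now 6.
Augment Well→P1→M2→Ref: bottleneck 7, flow now 13.
No augmenting path remains; maximum flow = 13.
By max-flow min-cut, the minimum cut capacity equals the max flow.
In the residual graph, reachable from Well: {Well}.
Min-cut edges: Well→M4 (3), Well→P1 (10); capacity 3 + 10 = 13.

13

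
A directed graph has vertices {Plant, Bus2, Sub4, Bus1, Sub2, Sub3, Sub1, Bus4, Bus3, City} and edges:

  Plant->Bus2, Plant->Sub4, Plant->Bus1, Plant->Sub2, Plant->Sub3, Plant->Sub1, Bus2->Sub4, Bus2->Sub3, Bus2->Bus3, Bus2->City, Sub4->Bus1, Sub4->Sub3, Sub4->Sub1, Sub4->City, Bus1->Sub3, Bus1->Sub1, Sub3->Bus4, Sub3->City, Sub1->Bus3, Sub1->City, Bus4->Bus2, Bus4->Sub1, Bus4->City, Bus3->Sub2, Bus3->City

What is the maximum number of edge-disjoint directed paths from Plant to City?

5

Assign every edge capacity 1; by Menger, the answer equals the max flow.
Path Plant→Bus2→City (+1); total 1.
Path Plant→Sub4→City (+1); total 2.
Path Plant→Sub3→City (+1); total 3.
Path Plant→Sub1→City (+1); total 4.
Path Plant→Bus1→Sub3→Bus4→City (+1); total 5.
No residual Plant→City path; max flow = 5.
Certifying cut of size 5: {Plant→Bus1, Plant→Bus2, Plant→Sub1, Plant→Sub3, Plant→Sub4}.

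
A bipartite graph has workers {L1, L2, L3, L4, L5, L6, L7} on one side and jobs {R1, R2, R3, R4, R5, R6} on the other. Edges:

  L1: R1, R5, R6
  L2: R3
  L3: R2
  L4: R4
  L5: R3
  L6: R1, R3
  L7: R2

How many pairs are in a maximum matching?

5

Unit-capacity flow: source→left, listed edges, right→sink; max matching = max flow.
Augmenting path L1→R1 (+1); matched 1.
Augmenting path L2→R3 (+1); matched 2.
Augmenting path L3→R2 (+1); matched 3.
Augmenting path L4→R4 (+1); matched 4.
Augmenting path L6→R1→L1→R5 (+1); matched 5.
No augmenting path remains; maximum matching = 5.
König certificate: {L1, L4, L6, R2, R3} is a vertex cover of size 5 (every listed pair touches it), so no matching can be larger.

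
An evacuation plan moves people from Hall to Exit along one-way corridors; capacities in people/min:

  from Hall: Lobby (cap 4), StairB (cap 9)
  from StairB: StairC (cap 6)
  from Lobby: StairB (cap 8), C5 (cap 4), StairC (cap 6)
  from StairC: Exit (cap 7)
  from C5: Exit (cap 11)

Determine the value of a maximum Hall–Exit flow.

10

Augment Hall→StairB→StairC→Exit: bottleneck 6, flow now 6.
Augment Hall→Lobby→StairC→Exit: bottleneck 1, flow now 7.
Augment Hall→Lobby→C5→Exit: bottleneck 3, flow now 10.
No augmenting path remains; maximum flow = 10.
In the residual graph, reachable from Hall: {Hall, StairB}.
Min-cut edges: Hall→Lobby (4), StairB→StairC (6); capacity 4 + 6 = 10.
This cut is saturated, so no flow can exceed 10.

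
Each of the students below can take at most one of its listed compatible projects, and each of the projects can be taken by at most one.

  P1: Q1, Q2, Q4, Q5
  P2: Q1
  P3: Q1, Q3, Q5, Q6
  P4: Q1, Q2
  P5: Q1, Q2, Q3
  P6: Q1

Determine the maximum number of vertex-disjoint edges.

5

Unit-capacity flow: source→left, listed edges, right→sink; max matching = max flow.
Augmenting path P1→Q1 (+1); matched 1.
Augmenting path P3→Q3 (+1); matched 2.
Augmenting path P4→Q2 (+1); matched 3.
Augmenting path P2→Q1→P1→Q4 (+1); matched 4.
Augmenting path P5→Q3→P3→Q5 (+1); matched 5.
No augmenting path remains; maximum matching = 5.
König certificate: {P1, P3, P4, P5, Q1} is a vertex cover of size 5 (every listed pair touches it), so no matching can be larger.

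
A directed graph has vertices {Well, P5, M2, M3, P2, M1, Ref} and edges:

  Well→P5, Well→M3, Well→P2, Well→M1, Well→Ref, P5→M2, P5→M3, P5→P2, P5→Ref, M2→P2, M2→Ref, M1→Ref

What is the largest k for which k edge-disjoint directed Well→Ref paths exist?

3

Assign every edge capacity 1; by Menger, the answer equals the max flow.
Path Well→Ref (+1); total 1.
Path Well→P5→Ref (+1); total 2.
Path Well→M1→Ref (+1); total 3.
No residual Well→Ref path; max flow = 3.
Certifying cut of size 3: {Well→M1, Well→P5, Well→Ref}.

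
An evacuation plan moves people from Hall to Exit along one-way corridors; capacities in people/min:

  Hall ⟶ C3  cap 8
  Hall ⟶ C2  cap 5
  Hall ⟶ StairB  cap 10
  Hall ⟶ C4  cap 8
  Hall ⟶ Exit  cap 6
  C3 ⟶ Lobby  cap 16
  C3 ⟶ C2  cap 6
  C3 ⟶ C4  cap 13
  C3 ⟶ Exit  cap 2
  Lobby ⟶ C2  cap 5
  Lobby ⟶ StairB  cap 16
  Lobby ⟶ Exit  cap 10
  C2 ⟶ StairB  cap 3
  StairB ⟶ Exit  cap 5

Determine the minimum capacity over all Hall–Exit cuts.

Augment Hall→Exit: bottleneck 6, flow now 6.
Augment Hall→C3→Exit: bottleneck 2, flow now 8.
Augment Hall→StairB→Exit: bottleneck 5, flow now 13.
Augment Hall→C3→Lobby→Exit: bottleneck 6, flow now 19.
No augmenting path remains; maximum flow = 19.
By max-flow min-cut, the minimum cut capacity equals the max flow.
In the residual graph, reachable from Hall: {Hall, C2, StairB, C4}.
Min-cut edges: Hall→C3 (8), Hall→Exit (6), StairB→Exit (5); capacity 8 + 6 + 5 = 19.

19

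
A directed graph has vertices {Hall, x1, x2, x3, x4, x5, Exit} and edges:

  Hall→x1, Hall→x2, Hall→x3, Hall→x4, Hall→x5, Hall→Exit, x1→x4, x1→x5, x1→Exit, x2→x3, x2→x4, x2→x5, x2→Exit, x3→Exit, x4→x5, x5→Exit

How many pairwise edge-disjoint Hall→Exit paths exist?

Assign every edge capacity 1; by Menger, the answer equals the max flow.
Path Hall→Exit (+1); total 1.
Path Hall→x1→Exit (+1); total 2.
Path Hall→x2→Exit (+1); total 3.
Path Hall→x3→Exit (+1); total 4.
Path Hall→x5→Exit (+1); total 5.
No residual Hall→Exit path; max flow = 5.
Certifying cut of size 5: {Hall→Exit, Hall→x1, Hall→x2, Hall→x3, x5→Exit}.

5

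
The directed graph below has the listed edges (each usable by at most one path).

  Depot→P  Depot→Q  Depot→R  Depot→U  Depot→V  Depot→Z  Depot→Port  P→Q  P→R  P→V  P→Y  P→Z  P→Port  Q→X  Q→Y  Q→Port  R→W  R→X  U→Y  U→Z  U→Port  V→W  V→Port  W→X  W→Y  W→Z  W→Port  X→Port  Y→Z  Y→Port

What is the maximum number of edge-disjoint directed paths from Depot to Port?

6

Assign every edge capacity 1; by Menger, the answer equals the max flow.
Path Depot→Port (+1); total 1.
Path Depot→P→Port (+1); total 2.
Path Depot→Q→Port (+1); total 3.
Path Depot→U→Port (+1); total 4.
Path Depot→V→Port (+1); total 5.
Path Depot→R→W→Port (+1); total 6.
No residual Depot→Port path; max flow = 6.
Certifying cut of size 6: {Depot→P, Depot→Port, Depot→Q, Depot→R, Depot→U, Depot→V}.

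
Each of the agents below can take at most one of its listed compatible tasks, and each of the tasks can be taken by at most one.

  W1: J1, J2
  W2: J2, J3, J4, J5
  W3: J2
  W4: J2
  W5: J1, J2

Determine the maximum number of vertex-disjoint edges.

Unit-capacity flow: source→left, listed edges, right→sink; max matching = max flow.
Augmenting path W1→J1 (+1); matched 1.
Augmenting path W2→J2 (+1); matched 2.
Augmenting path W3→J2→W2→J3 (+1); matched 3.
No augmenting path remains; maximum matching = 3.
König certificate: {W2, J1, J2} is a vertex cover of size 3 (every listed pair touches it), so no matching can be larger.

3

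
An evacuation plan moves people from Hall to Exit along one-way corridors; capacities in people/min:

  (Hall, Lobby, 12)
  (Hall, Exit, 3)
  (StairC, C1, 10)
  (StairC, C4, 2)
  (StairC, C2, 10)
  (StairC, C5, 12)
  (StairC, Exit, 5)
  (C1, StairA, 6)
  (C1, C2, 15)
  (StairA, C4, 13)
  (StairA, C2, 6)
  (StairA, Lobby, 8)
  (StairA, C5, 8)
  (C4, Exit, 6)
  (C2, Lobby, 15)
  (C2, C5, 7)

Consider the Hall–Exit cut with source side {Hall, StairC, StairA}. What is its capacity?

89

Edges leaving {Hall, StairC, StairA}: Hall→Lobby (12), Hall→Exit (3), StairC→C1 (10), StairC→C4 (2), StairC→C2 (10), StairC→C5 (12), StairC→Exit (5), StairA→C4 (13), StairA→C2 (6), StairA→Lobby (8), StairA→C5 (8).
Cut capacity = 12 + 3 + 10 + 2 + 10 + 12 + 5 + 13 + 6 + 8 + 8 = 89.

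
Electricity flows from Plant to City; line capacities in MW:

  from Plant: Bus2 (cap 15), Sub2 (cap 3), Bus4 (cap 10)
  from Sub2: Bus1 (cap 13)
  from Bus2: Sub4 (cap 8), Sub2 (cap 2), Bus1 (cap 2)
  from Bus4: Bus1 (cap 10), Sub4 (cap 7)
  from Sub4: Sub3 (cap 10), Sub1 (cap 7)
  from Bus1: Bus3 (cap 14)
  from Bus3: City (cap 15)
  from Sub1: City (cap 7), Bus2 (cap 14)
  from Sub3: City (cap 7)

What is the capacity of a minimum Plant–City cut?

Augment Plant→Sub2→Bus1→Bus3→City: bottleneck 3, flow now 3.
Augment Plant→Bus2→Sub4→Sub1→City: bottleneck 7, flow now 10.
Augment Plant→Bus2→Sub4→Sub3→City: bottleneck 1, flow now 11.
Augment Plant→Bus2→Bus1→Bus3→City: bottleneck 2, flow now 13.
Augment Plant→Bus4→Sub4→Sub3→City: bottleneck 6, flow now 19.
Augment Plant→Bus4→Bus1→Bus3→City: bottleneck 4, flow now 23.
Augment Plant→Bus2→Sub2→Bus1→Bus3→City: bottleneck 2, flow now 25.
No augmenting path remains; maximum flow = 25.
By max-flow min-cut, the minimum cut capacity equals the max flow.
In the residual graph, reachable from Plant: {Plant, Bus2}.
Min-cut edges: Plant→Sub2 (3), Plant→Bus4 (10), Bus2→Sub2 (2), Bus2→Sub4 (8), Bus2→Bus1 (2); capacity 3 + 10 + 2 + 8 + 2 = 25.

25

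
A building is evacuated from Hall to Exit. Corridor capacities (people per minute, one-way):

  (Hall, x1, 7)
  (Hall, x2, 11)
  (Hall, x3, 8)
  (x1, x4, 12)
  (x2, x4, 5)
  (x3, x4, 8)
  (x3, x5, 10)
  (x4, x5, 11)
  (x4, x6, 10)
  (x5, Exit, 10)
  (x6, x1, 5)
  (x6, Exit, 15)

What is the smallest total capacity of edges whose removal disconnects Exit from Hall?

20

Augment Hall→x3→x5→Exit: bottleneck 8, flow now 8.
Augment Hall→x1→x4→x5→Exit: bottleneck 2, flow now 10.
Augment Hall→x1→x4→x6→Exit: bottleneck 5, flow now 15.
Augment Hall→x2→x4→x6→Exit: bottleneck 5, flow now 20.
No augmenting path remains; maximum flow = 20.
By max-flow min-cut, the minimum cut capacity equals the max flow.
In the residual graph, reachable from Hall: {Hall, x2}.
Min-cut edges: Hall→x1 (7), Hall→x3 (8), x2→x4 (5); capacity 7 + 8 + 5 = 20.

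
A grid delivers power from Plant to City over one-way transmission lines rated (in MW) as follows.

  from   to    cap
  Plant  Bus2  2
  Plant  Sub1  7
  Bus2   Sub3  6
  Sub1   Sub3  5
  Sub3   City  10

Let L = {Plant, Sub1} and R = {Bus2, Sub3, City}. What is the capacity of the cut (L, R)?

7

Edges leaving {Plant, Sub1}: Plant→Bus2 (2), Sub1→Sub3 (5).
Cut capacity = 2 + 5 = 7.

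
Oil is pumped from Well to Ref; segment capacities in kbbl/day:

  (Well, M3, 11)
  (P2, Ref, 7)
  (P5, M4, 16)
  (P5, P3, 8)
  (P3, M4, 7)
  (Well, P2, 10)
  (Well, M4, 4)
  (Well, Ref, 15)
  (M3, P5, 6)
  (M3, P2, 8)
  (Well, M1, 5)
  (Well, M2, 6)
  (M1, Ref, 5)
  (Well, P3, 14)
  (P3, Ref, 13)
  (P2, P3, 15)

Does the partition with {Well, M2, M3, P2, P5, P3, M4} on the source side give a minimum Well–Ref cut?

Given cut capacity: 5 + 15 + 7 + 13 = 40.
Augment Well→Ref: bottleneck 15, flow now 15.
Augment Well→P2→Ref: bottleneck 7, flow now 22.
Augment Well→M1→Ref: bottleneck 5, flow now 27.
Augment Well→P3→Ref: bottleneck 13, flow now 40.
No augmenting path remains; maximum flow = 40.
Cut capacity 40 equals the max flow, so it is a minimum cut.

Yes — it is a minimum cut (capacity 40).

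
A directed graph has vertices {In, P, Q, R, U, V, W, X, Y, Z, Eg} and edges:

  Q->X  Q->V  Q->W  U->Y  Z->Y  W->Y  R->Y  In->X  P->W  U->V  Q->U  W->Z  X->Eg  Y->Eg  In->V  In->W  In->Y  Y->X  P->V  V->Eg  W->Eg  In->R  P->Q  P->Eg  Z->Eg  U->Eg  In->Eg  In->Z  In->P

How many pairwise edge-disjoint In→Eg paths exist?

7

Assign every edge capacity 1; by Menger, the answer equals the max flow.
Path In→Eg (+1); total 1.
Path In→P→Eg (+1); total 2.
Path In→V→Eg (+1); total 3.
Path In→W→Eg (+1); total 4.
Path In→X→Eg (+1); total 5.
Path In→Y→Eg (+1); total 6.
Path In→Z→Eg (+1); total 7.
No residual In→Eg path; max flow = 7.
Certifying cut of size 7: {In→Eg, In→P, In→V, In→W, In→Z, X→Eg, Y→Eg}.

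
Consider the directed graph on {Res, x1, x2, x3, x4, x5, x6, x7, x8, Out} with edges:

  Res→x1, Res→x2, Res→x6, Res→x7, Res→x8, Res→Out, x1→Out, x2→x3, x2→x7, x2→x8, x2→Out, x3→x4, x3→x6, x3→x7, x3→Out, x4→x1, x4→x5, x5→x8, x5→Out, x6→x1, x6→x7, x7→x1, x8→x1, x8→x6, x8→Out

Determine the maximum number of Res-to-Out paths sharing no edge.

4

Assign every edge capacity 1; by Menger, the answer equals the max flow.
Path Res→Out (+1); total 1.
Path Res→x1→Out (+1); total 2.
Path Res→x2→Out (+1); total 3.
Path Res→x8→Out (+1); total 4.
No residual Res→Out path; max flow = 4.
Certifying cut of size 4: {Res→Out, Res→x2, Res→x8, x1→Out}.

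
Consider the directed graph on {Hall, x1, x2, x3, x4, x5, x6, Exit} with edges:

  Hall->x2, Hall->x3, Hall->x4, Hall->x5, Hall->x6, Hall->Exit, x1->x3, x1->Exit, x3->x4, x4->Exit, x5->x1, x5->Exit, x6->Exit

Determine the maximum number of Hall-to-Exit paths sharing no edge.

4

Assign every edge capacity 1; by Menger, the answer equals the max flow.
Path Hall→Exit (+1); total 1.
Path Hall→x4→Exit (+1); total 2.
Path Hall→x5→Exit (+1); total 3.
Path Hall→x6→Exit (+1); total 4.
No residual Hall→Exit path; max flow = 4.
Certifying cut of size 4: {Hall→Exit, Hall→x5, Hall→x6, x4→Exit}.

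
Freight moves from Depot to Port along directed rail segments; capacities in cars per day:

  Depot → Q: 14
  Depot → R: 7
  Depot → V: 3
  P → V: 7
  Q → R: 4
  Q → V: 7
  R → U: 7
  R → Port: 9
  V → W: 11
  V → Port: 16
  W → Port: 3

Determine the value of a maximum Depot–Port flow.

19

Augment Depot→R→Port: bottleneck 7, flow now 7.
Augment Depot→V→Port: bottleneck 3, flow now 10.
Augment Depot→Q→R→Port: bottleneck 2, flow now 12.
Augment Depot→Q→V→Port: bottleneck 7, flow now 19.
No augmenting path remains; maximum flow = 19.
In the residual graph, reachable from Depot: {Depot, Q, R, U}.
Min-cut edges: Depot→V (3), Q→V (7), R→Port (9); capacity 3 + 7 + 9 = 19.
This cut is saturated, so no flow can exceed 19.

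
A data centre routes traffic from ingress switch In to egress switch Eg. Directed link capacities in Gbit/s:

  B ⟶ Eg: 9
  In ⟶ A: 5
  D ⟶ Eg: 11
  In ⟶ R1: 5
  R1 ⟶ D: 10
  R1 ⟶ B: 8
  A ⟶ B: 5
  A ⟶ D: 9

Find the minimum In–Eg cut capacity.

Augment In→R1→B→Eg: bottleneck 5, flow now 5.
Augment In→A→B→Eg: bottleneck 4, flow now 9.
Augment In→A→D→Eg: bottleneck 1, flow now 10.
No augmenting path remains; maximum flow = 10.
By max-flow min-cut, the minimum cut capacity equals the max flow.
In the residual graph, reachable from In: {In}.
Min-cut edges: In→R1 (5), In→A (5); capacity 5 + 5 = 10.

10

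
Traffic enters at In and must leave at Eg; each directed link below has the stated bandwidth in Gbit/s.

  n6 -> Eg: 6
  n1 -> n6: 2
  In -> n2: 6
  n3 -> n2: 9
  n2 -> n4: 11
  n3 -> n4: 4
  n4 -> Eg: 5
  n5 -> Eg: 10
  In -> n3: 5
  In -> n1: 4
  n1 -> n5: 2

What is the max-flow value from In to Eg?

9

Augment In→n1→n5→Eg: bottleneck 2, flow now 2.
Augment In→n1→n6→Eg: bottleneck 2, flow now 4.
Augment In→n2→n4→Eg: bottleneck 5, flow now 9.
No augmenting path remains; maximum flow = 9.
In the residual graph, reachable from In: {In, n2, n3, n4}.
Min-cut edges: In→n1 (4), n4→Eg (5); capacity 4 + 5 = 9.
This cut is saturated, so no flow can exceed 9.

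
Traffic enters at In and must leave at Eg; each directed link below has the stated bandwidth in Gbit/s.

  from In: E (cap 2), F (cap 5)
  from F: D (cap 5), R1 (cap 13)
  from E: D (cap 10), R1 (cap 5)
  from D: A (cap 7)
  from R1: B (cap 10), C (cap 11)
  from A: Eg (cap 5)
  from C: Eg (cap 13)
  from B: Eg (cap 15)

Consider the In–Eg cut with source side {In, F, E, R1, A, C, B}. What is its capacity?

48

Edges leaving {In, F, E, R1, A, C, B}: F→D (5), E→D (10), A→Eg (5), C→Eg (13), B→Eg (15).
Cut capacity = 5 + 10 + 5 + 13 + 15 = 48.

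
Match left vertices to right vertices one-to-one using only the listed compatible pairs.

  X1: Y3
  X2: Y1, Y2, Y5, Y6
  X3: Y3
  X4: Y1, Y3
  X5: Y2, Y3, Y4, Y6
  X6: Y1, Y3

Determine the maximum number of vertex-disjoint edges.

Unit-capacity flow: source→left, listed edges, right→sink; max matching = max flow.
Augmenting path X1→Y3 (+1); matched 1.
Augmenting path X2→Y1 (+1); matched 2.
Augmenting path X5→Y2 (+1); matched 3.
Augmenting path X4→Y1→X2→Y5 (+1); matched 4.
No augmenting path remains; maximum matching = 4.
König certificate: {X2, X5, Y1, Y3} is a vertex cover of size 4 (every listed pair touches it), so no matching can be larger.

4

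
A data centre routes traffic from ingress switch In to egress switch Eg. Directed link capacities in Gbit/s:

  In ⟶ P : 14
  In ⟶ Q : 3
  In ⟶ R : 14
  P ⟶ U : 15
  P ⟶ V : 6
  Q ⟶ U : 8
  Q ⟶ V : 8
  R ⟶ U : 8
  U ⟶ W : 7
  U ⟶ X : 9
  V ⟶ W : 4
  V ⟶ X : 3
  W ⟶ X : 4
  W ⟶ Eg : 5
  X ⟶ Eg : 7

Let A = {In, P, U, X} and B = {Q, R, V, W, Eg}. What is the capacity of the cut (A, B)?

37

Edges leaving {In, P, U, X}: In→Q (3), In→R (14), P→V (6), U→W (7), X→Eg (7).
Cut capacity = 3 + 14 + 6 + 7 + 7 = 37.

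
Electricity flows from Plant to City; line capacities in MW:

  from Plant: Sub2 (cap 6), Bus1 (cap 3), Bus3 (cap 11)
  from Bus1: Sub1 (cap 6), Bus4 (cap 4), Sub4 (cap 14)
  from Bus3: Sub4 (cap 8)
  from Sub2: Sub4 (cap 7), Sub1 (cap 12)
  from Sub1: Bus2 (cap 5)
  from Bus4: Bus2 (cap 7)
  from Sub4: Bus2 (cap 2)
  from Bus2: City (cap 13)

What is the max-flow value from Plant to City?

Augment Plant→Bus1→Sub1→Bus2→City: bottleneck 3, flow now 3.
Augment Plant→Bus3→Sub4→Bus2→City: bottleneck 2, flow now 5.
Augment Plant→Sub2→Sub1→Bus2→City: bottleneck 2, flow now 7.
Augment Plant→Sub2→Sub1→Bus1→Bus4→Bus2→City: bottleneck 3, flow now 10. (uses reverse residual edge)
No augmenting path remains; maximum flow = 10.
In the residual graph, reachable from Plant: {Plant, Bus3, Sub2, Sub1, Sub4}.
Min-cut edges: Plant→Bus1 (3), Sub1→Bus2 (5), Sub4→Bus2 (2); capacity 3 + 5 + 2 = 10.
This cut is saturated, so no flow can exceed 10.

10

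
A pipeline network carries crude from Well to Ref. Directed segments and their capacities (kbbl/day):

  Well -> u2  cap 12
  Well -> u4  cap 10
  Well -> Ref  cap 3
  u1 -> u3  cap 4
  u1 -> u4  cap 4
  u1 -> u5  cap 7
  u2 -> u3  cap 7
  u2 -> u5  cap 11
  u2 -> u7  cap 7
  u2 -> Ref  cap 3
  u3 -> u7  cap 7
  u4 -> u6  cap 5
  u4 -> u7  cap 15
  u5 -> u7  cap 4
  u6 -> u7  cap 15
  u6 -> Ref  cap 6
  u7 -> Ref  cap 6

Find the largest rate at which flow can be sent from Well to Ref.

17

Augment Well→Ref: bottleneck 3, flow now 3.
Augment Well→u2→Ref: bottleneck 3, flow now 6.
Augment Well→u2→u7→Ref: bottleneck 6, flow now 12.
Augment Well→u4→u6→Ref: bottleneck 5, flow now 17.
No augmenting path remains; maximum flow = 17.
In the residual graph, reachable from Well: {Well, u2, u3, u4, u5, u7}.
Min-cut edges: Well→Ref (3), u2→Ref (3), u4→u6 (5), u7→Ref (6); capacity 3 + 3 + 5 + 6 = 17.
This cut is saturated, so no flow can exceed 17.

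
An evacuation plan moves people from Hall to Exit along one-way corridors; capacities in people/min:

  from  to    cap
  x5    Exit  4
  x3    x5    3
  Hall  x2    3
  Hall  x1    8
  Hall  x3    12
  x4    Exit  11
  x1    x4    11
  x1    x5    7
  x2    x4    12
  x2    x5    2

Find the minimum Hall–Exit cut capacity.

14

Augment Hall→x1→x4→Exit: bottleneck 8, flow now 8.
Augment Hall→x2→x4→Exit: bottleneck 3, flow now 11.
Augment Hall→x3→x5→Exit: bottleneck 3, flow now 14.
No augmenting path remains; maximum flow = 14.
By max-flow min-cut, the minimum cut capacity equals the max flow.
In the residual graph, reachable from Hall: {Hall, x3}.
Min-cut edges: Hall→x1 (8), Hall→x2 (3), x3→x5 (3); capacity 8 + 3 + 3 = 14.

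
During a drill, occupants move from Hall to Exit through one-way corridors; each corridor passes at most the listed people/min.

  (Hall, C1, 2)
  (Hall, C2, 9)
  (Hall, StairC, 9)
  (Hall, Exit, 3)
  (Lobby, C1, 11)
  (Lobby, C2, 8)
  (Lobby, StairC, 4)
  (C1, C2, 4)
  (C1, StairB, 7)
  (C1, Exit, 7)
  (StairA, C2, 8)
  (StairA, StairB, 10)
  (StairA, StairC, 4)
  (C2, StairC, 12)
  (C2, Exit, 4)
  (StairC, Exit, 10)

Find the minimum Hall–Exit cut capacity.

19

Augment Hall→Exit: bottleneck 3, flow now 3.
Augment Hall→C1→Exit: bottleneck 2, flow now 5.
Augment Hall→C2→Exit: bottleneck 4, flow now 9.
Augment Hall→StairC→Exit: bottleneck 9, flow now 18.
Augment Hall→C2→StairC→Exit: bottleneck 1, flow now 19.
No augmenting path remains; maximum flow = 19.
By max-flow min-cut, the minimum cut capacity equals the max flow.
In the residual graph, reachable from Hall: {Hall, C2, StairC}.
Min-cut edges: Hall→C1 (2), Hall→Exit (3), C2→Exit (4), StairC→Exit (10); capacity 2 + 3 + 4 + 10 = 19.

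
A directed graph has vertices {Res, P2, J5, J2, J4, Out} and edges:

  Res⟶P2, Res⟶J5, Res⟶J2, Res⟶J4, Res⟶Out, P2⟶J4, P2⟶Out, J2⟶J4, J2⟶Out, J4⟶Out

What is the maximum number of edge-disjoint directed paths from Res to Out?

Assign every edge capacity 1; by Menger, the answer equals the max flow.
Path Res→Out (+1); total 1.
Path Res→P2→Out (+1); total 2.
Path Res→J2→Out (+1); total 3.
Path Res→J4→Out (+1); total 4.
No residual Res→Out path; max flow = 4.
Certifying cut of size 4: {Res→J2, Res→J4, Res→Out, Res→P2}.

4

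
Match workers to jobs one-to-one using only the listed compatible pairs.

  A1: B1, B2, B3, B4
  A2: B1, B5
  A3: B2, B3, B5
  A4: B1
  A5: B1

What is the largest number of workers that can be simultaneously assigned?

4

Unit-capacity flow: source→left, listed edges, right→sink; max matching = max flow.
Augmenting path A1→B1 (+1); matched 1.
Augmenting path A2→B5 (+1); matched 2.
Augmenting path A3→B2 (+1); matched 3.
Augmenting path A4→B1→A1→B3 (+1); matched 4.
No augmenting path remains; maximum matching = 4.
König certificate: {A1, A2, A3, B1} is a vertex cover of size 4 (every listed pair touches it), so no matching can be larger.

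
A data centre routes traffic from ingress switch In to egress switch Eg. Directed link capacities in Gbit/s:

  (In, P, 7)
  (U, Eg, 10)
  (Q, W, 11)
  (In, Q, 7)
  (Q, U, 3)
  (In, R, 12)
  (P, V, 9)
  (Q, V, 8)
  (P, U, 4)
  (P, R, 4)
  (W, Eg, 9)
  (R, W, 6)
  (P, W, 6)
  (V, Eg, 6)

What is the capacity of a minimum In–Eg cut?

20

Augment In→P→U→Eg: bottleneck 4, flow now 4.
Augment In→P→V→Eg: bottleneck 3, flow now 7.
Augment In→Q→U→Eg: bottleneck 3, flow now 10.
Augment In→Q→V→Eg: bottleneck 3, flow now 13.
Augment In→Q→W→Eg: bottleneck 1, flow now 14.
Augment In→R→W→Eg: bottleneck 6, flow now 20.
No augmenting path remains; maximum flow = 20.
By max-flow min-cut, the minimum cut capacity equals the max flow.
In the residual graph, reachable from In: {In, R}.
Min-cut edges: In→P (7), In→Q (7), R→W (6); capacity 7 + 7 + 6 = 20.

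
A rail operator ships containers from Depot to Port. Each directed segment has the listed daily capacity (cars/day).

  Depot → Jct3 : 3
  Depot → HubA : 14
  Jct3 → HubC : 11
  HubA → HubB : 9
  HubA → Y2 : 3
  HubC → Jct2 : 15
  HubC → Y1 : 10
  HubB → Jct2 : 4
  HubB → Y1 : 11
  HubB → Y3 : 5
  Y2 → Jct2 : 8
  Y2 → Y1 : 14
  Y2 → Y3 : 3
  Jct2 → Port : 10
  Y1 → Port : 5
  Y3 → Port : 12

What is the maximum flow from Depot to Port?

15

Augment Depot→Jct3→HubC→Jct2→Port: bottleneck 3, flow now 3.
Augment Depot→HubA→HubB→Jct2→Port: bottleneck 4, flow now 7.
Augment Depot→HubA→HubB→Y1→Port: bottleneck 5, flow now 12.
Augment Depot→HubA→Y2→Jct2→Port: bottleneck 3, flow now 15.
No augmenting path remains; maximum flow = 15.
In the residual graph, reachable from Depot: {Depot, HubA}.
Min-cut edges: Depot→Jct3 (3), HubA→HubB (9), HubA→Y2 (3); capacity 3 + 9 + 3 = 15.
This cut is saturated, so no flow can exceed 15.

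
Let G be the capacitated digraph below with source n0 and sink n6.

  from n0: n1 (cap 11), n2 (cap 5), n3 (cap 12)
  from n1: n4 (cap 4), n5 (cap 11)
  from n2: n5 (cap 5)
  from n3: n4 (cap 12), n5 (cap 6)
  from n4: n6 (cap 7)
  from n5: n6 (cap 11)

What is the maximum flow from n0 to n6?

18

Augment n0→n1→n4→n6: bottleneck 4, flow now 4.
Augment n0→n1→n5→n6: bottleneck 7, flow now 11.
Augment n0→n2→n5→n6: bottleneck 4, flow now 15.
Augment n0→n3→n4→n6: bottleneck 3, flow now 18.
No augmenting path remains; maximum flow = 18.
In the residual graph, reachable from n0: {n0, n1, n2, n3, n4, n5}.
Min-cut edges: n4→n6 (7), n5→n6 (11); capacity 7 + 11 = 18.
This cut is saturated, so no flow can exceed 18.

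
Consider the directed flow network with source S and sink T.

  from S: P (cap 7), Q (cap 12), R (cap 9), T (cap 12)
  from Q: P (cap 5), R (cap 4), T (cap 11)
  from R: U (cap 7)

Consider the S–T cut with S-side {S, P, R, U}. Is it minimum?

No — its capacity is 24, but the minimum cut has capacity 23.

Given cut capacity: 12 + 12 = 24.
Augment S→T: bottleneck 12, flow now 12.
Augment S→Q→T: bottleneck 11, flow now 23.
No augmenting path remains; maximum flow = 23.
In the residual graph, reachable from S: {S, P, Q, R, U}.
Min-cut edges: S→T (12), Q→T (11); capacity 12 + 11 = 23.
Cut capacity 24 exceeds the max flow 23, so it is not minimum.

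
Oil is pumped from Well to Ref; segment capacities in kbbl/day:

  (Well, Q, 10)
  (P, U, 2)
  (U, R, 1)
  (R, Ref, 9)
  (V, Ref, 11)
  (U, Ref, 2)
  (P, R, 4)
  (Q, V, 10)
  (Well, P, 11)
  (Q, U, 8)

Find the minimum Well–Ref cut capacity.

16

Augment Well→P→R→Ref: bottleneck 4, flow now 4.
Augment Well→P→U→Ref: bottleneck 2, flow now 6.
Augment Well→Q→V→Ref: bottleneck 10, flow now 16.
No augmenting path remains; maximum flow = 16.
By max-flow min-cut, the minimum cut capacity equals the max flow.
In the residual graph, reachable from Well: {Well, P}.
Min-cut edges: Well→Q (10), P→R (4), P→U (2); capacity 10 + 4 + 2 = 16.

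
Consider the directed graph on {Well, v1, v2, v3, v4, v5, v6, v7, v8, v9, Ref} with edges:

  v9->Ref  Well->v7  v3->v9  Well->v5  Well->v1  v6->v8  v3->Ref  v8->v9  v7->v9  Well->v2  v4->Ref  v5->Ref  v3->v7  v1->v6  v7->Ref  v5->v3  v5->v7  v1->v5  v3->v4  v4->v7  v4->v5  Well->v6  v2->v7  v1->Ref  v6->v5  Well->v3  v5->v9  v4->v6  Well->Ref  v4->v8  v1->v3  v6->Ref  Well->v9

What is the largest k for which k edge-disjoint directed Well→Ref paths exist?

Assign every edge capacity 1; by Menger, the answer equals the max flow.
Path Well→Ref (+1); total 1.
Path Well→v1→Ref (+1); total 2.
Path Well→v3→Ref (+1); total 3.
Path Well→v5→Ref (+1); total 4.
Path Well→v6→Ref (+1); total 5.
Path Well→v7→Ref (+1); total 6.
Path Well→v9→Ref (+1); total 7.
No residual Well→Ref path; max flow = 7.
Certifying cut of size 7: {Well→Ref, Well→v1, Well→v3, Well→v5, Well→v6, v7→Ref, v9→Ref}.

7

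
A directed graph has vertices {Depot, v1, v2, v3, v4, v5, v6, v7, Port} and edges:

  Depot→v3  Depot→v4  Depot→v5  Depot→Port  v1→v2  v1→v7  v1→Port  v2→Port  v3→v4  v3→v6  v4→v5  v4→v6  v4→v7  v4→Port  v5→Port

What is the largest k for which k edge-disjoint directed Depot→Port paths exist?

Assign every edge capacity 1; by Menger, the answer equals the max flow.
Path Depot→Port (+1); total 1.
Path Depot→v4→Port (+1); total 2.
Path Depot→v5→Port (+1); total 3.
No residual Depot→Port path; max flow = 3.
Certifying cut of size 3: {Depot→Port, v4→Port, v5→Port}.

3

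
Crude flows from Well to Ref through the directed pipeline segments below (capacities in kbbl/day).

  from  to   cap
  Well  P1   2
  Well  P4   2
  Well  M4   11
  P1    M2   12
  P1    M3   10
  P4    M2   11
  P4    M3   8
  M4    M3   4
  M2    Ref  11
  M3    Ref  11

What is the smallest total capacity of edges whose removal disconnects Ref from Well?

Augment Well→P1→M2→Ref: bottleneck 2, flow now 2.
Augment Well→P4→M2→Ref: bottleneck 2, flow now 4.
Augment Well→M4→M3→Ref: bottleneck 4, flow now 8.
No augmenting path remains; maximum flow = 8.
By max-flow min-cut, the minimum cut capacity equals the max flow.
In the residual graph, reachable from Well: {Well, M4}.
Min-cut edges: Well→P1 (2), Well→P4 (2), M4→M3 (4); capacity 2 + 2 + 4 = 8.

8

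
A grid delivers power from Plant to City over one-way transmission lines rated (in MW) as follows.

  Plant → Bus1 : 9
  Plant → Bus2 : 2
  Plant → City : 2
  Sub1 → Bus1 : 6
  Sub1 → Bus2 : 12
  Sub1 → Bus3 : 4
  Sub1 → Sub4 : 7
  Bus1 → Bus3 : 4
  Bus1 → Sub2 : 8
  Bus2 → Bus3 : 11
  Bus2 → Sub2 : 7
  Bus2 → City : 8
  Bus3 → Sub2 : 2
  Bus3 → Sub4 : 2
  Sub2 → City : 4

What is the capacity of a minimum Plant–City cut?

8

Augment Plant→City: bottleneck 2, flow now 2.
Augment Plant→Bus2→City: bottleneck 2, flow now 4.
Augment Plant→Bus1→Sub2→City: bottleneck 4, flow now 8.
No augmenting path remains; maximum flow = 8.
By max-flow min-cut, the minimum cut capacity equals the max flow.
In the residual graph, reachable from Plant: {Plant, Bus1, Bus3, Sub2, Sub4}.
Min-cut edges: Plant→Bus2 (2), Plant→City (2), Sub2→City (4); capacity 2 + 2 + 4 = 8.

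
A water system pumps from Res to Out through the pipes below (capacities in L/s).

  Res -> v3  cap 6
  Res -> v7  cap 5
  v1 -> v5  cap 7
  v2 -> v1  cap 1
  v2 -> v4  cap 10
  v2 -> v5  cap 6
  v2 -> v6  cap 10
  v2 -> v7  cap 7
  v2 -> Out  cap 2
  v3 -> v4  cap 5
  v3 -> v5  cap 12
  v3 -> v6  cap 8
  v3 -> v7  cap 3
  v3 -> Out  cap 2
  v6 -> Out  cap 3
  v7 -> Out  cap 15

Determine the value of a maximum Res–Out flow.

Augment Res→v3→Out: bottleneck 2, flow now 2.
Augment Res→v7→Out: bottleneck 5, flow now 7.
Augment Res→v3→v6→Out: bottleneck 3, flow now 10.
Augment Res→v3→v7→Out: bottleneck 1, flow now 11.
No augmenting path remains; maximum flow = 11.
In the residual graph, reachable from Res: {Res}.
Min-cut edges: Res→v3 (6), Res→v7 (5); capacity 6 + 5 = 11.
This cut is saturated, so no flow can exceed 11.

11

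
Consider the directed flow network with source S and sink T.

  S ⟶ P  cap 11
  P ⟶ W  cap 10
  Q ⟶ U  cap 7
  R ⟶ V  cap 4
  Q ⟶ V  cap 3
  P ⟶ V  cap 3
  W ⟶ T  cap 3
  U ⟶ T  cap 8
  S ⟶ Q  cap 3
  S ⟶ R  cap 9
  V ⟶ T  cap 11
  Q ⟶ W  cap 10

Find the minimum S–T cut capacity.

Augment S→P→V→T: bottleneck 3, flow now 3.
Augment S→P→W→T: bottleneck 3, flow now 6.
Augment S→Q→U→T: bottleneck 3, flow now 9.
Augment S→R→V→T: bottleneck 4, flow now 13.
No augmenting path remains; maximum flow = 13.
By max-flow min-cut, the minimum cut capacity equals the max flow.
In the residual graph, reachable from S: {S, P, R, W}.
Min-cut edges: S→Q (3), P→V (3), R→V (4), W→T (3); capacity 3 + 3 + 4 + 3 = 13.

13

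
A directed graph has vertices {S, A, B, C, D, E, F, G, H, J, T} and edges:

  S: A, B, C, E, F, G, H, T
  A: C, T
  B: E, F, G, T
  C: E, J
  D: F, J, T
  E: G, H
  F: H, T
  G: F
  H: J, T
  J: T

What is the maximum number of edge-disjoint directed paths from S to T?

Assign every edge capacity 1; by Menger, the answer equals the max flow.
Path S→T (+1); total 1.
Path S→A→T (+1); total 2.
Path S→B→T (+1); total 3.
Path S→F→T (+1); total 4.
Path S→H→T (+1); total 5.
Path S→C→J→T (+1); total 6.
No residual S→T path; max flow = 6.
Certifying cut of size 6: {F→T, H→T, J→T, S→A, S→B, S→T}.

6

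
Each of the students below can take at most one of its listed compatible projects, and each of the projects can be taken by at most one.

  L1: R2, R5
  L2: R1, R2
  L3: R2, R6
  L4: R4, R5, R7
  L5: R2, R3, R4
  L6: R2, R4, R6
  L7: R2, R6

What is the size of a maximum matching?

7

Unit-capacity flow: source→left, listed edges, right→sink; max matching = max flow.
Augmenting path L1→R2 (+1); matched 1.
Augmenting path L2→R1 (+1); matched 2.
Augmenting path L3→R6 (+1); matched 3.
Augmenting path L4→R4 (+1); matched 4.
Augmenting path L5→R3 (+1); matched 5.
Augmenting path L6→R2→L1→R5 (+1); matched 6.
Augmenting path L7→R2→L6→R4→L4→R7 (+1); matched 7.
No augmenting path remains; maximum matching = 7.
König certificate: {L1, L2, L3, L4, L5, L6, L7} is a vertex cover of size 7 (every listed pair touches it), so no matching can be larger.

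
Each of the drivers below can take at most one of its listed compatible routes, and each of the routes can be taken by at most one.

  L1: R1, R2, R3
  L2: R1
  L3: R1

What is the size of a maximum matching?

Unit-capacity flow: source→left, listed edges, right→sink; max matching = max flow.
Augmenting path L1→R1 (+1); matched 1.
Augmenting path L2→R1→L1→R2 (+1); matched 2.
No augmenting path remains; maximum matching = 2.
König certificate: {L1, R1} is a vertex cover of size 2 (every listed pair touches it), so no matching can be larger.

2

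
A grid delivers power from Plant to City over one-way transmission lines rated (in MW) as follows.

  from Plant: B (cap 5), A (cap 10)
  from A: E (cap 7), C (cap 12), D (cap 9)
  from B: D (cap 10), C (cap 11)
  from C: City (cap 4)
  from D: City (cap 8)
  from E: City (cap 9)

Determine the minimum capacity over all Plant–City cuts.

Augment Plant→A→C→City: bottleneck 4, flow now 4.
Augment Plant→A→D→City: bottleneck 6, flow now 10.
Augment Plant→B→D→City: bottleneck 2, flow now 12.
Augment Plant→B→C→A→E→City: bottleneck 3, flow now 15. (uses reverse residual edge)
No augmenting path remains; maximum flow = 15.
By max-flow min-cut, the minimum cut capacity equals the max flow.
In the residual graph, reachable from Plant: {Plant}.
Min-cut edges: Plant→A (10), Plant→B (5); capacity 10 + 5 = 15.

15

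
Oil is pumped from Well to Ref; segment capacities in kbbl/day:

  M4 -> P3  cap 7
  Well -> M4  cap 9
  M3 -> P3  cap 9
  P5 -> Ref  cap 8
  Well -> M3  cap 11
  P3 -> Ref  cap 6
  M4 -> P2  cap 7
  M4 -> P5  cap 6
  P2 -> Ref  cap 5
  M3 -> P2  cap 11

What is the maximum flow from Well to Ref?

17

Augment Well→M3→P2→Ref: bottleneck 5, flow now 5.
Augment Well→M3→P3→Ref: bottleneck 6, flow now 11.
Augment Well→M4→P5→Ref: bottleneck 6, flow now 17.
No augmenting path remains; maximum flow = 17.
In the residual graph, reachable from Well: {Well, M3, M4, P2, P3}.
Min-cut edges: M4→P5 (6), P2→Ref (5), P3→Ref (6); capacity 6 + 5 + 6 = 17.
This cut is saturated, so no flow can exceed 17.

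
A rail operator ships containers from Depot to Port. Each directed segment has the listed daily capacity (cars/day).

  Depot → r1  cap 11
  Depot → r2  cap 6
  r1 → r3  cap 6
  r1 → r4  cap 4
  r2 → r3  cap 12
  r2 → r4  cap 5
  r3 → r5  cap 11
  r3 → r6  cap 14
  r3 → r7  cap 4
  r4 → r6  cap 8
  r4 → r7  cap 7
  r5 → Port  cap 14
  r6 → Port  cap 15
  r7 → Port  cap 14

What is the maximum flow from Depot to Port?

16

Augment Depot→r1→r3→r5→Port: bottleneck 6, flow now 6.
Augment Depot→r1→r4→r6→Port: bottleneck 4, flow now 10.
Augment Depot→r2→r3→r5→Port: bottleneck 5, flow now 15.
Augment Depot→r2→r3→r6→Port: bottleneck 1, flow now 16.
No augmenting path remains; maximum flow = 16.
In the residual graph, reachable from Depot: {Depot, r1}.
Min-cut edges: Depot→r2 (6), r1→r3 (6), r1→r4 (4); capacity 6 + 6 + 4 = 16.
This cut is saturated, so no flow can exceed 16.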